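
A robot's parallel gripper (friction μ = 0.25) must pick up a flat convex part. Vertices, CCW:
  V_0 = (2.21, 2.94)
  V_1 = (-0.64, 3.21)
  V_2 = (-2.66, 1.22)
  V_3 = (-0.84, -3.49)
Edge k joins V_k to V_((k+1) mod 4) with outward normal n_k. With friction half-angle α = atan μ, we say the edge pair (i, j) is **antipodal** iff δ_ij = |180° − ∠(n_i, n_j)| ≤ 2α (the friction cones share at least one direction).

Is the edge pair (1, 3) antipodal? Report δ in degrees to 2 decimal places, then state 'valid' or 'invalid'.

α = atan 0.25 = 14.04°;  2α = 28.07°
edge 1: e_1 = (-2.02, -1.99);  n_1 = (-0.7018, +0.7124)
edge 3: e_3 = (+3.05, +6.43);  n_3 = (+0.9035, -0.4286)
∠(n_1, n_3) = 159.95°
δ = |180° − 159.95°| = 20.05°
20.05° ≤ 2α = 28.07°  →  valid

δ = 20.05°, valid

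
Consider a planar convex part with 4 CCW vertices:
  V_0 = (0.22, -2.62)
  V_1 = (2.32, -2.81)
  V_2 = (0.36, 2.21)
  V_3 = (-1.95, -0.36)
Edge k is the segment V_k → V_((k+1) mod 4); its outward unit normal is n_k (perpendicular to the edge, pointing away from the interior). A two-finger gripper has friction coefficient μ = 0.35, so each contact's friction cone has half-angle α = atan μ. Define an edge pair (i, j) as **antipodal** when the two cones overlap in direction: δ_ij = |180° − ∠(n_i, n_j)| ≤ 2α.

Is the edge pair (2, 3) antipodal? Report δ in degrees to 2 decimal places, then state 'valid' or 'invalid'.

δ = 94.21°, invalid

α = atan 0.35 = 19.29°;  2α = 38.58°
edge 2: e_2 = (-2.31, -2.57);  n_2 = (-0.7437, +0.6685)
edge 3: e_3 = (+2.17, -2.26);  n_3 = (-0.7213, -0.6926)
∠(n_2, n_3) = 85.79°
δ = |180° − 85.79°| = 94.21°
94.21° > 2α = 38.58°  →  invalid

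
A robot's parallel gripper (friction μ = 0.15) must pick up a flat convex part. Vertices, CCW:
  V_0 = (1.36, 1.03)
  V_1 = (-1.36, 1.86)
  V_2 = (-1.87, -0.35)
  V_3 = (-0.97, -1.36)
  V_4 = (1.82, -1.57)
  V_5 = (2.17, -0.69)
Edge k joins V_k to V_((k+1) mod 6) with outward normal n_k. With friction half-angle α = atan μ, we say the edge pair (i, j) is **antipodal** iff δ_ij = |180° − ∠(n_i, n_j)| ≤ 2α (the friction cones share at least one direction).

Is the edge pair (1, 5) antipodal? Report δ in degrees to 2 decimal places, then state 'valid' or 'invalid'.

δ = 38.21°, invalid

α = atan 0.15 = 8.53°;  2α = 17.06°
edge 1: e_1 = (-0.51, -2.21);  n_1 = (-0.9744, +0.2249)
edge 5: e_5 = (-0.81, +1.72);  n_5 = (+0.9047, +0.4261)
∠(n_1, n_5) = 141.79°
δ = |180° − 141.79°| = 38.21°
38.21° > 2α = 17.06°  →  invalid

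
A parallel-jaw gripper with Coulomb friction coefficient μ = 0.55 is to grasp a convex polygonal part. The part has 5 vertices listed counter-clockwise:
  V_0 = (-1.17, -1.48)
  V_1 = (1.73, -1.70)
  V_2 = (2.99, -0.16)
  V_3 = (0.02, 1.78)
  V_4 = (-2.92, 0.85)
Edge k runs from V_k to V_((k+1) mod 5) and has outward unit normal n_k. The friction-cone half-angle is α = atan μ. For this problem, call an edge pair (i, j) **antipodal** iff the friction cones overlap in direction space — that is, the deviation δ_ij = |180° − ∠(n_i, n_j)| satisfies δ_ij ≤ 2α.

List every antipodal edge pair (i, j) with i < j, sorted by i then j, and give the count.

α = atan 0.55 = 28.81°;  2α = 57.62°
n_0 = (-0.0756, -0.9971)
n_1 = (+0.7740, -0.6332)
n_2 = (+0.5469, +0.8372)
n_3 = (-0.3016, +0.9534)
n_4 = (-0.7996, -0.6005)
  (0,1): δ = 124.95°  ·
  (0,2): δ = 28.81°  ✓
  (0,3): δ = 21.89°  ✓
  (0,4): δ = 131.25°  ·
  (1,2): δ = 83.86°  ·
  (1,3): δ = 33.16°  ✓
  (1,4): δ = 76.20°  ·
  (2,3): δ = 129.29°  ·
  (2,4): δ = 19.94°  ✓
  (3,4): δ = 70.64°  ·
antipodal pairs: 4

count = 4; pairs: (0,2), (0,3), (1,3), (2,4)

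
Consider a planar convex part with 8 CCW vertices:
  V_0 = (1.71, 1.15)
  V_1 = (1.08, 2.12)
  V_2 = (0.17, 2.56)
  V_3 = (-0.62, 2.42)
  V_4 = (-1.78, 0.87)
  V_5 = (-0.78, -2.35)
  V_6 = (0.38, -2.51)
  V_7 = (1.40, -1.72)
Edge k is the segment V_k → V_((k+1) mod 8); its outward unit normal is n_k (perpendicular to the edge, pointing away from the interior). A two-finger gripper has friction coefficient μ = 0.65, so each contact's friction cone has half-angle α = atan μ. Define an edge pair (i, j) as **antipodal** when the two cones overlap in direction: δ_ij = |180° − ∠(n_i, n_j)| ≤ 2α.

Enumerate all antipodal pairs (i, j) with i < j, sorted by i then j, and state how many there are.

count = 11; pairs: (0,4), (0,5), (1,4), (1,5), (1,6), (2,5), (2,6), (3,5), (3,6), (3,7), (4,7)

α = atan 0.65 = 33.02°;  2α = 66.05°
n_0 = (+0.8386, +0.5447)
n_1 = (+0.4353, +0.9003)
n_2 = (-0.1745, +0.9847)
n_3 = (-0.8006, +0.5992)
n_4 = (-0.9550, -0.2966)
n_5 = (-0.1366, -0.9906)
n_6 = (+0.6123, -0.7906)
n_7 = (+0.9942, -0.1074)
  (0,1): δ = 148.81°  ·
  (0,2): δ = 112.95°  ·
  (0,3): δ = 69.81°  ·
  (0,4): δ = 15.75°  ✓
  (0,5): δ = 49.14°  ✓
  (0,6): δ = 94.76°  ·
  (0,7): δ = 140.83°  ·
  (1,2): δ = 144.15°  ·
  (1,3): δ = 101.01°  ·
  (1,4): δ = 46.94°  ✓
  (1,5): δ = 17.95°  ✓
  (1,6): δ = 63.56°  ✓
  (1,7): δ = 109.64°  ·
  (2,3): δ = 136.86°  ·
  (2,4): δ = 82.80°  ·
  (2,5): δ = 17.90°  ✓
  (2,6): δ = 27.71°  ✓
  (2,7): δ = 73.79°  ·
  (3,4): δ = 125.94°  ·
  (3,5): δ = 61.04°  ✓
  (3,6): δ = 15.43°  ✓
  (3,7): δ = 30.65°  ✓
  (4,5): δ = 115.11°  ·
  (4,6): δ = 69.49°  ·
  (4,7): δ = 23.42°  ✓
  (5,6): δ = 134.39°  ·
  (5,7): δ = 88.31°  ·
  (6,7): δ = 133.92°  ·
antipodal pairs: 11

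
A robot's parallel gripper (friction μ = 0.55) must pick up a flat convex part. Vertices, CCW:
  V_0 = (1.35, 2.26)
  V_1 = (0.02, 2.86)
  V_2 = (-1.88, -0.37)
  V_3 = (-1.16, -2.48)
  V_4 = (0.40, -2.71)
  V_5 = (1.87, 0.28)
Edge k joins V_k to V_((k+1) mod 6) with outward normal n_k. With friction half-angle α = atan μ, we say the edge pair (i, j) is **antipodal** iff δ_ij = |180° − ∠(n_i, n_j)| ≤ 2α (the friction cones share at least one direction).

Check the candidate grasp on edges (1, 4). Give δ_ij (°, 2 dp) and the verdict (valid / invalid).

α = atan 0.55 = 28.81°;  2α = 57.62°
edge 1: e_1 = (-1.90, -3.23);  n_1 = (-0.8619, +0.5070)
edge 4: e_4 = (+1.47, +2.99);  n_4 = (+0.8974, -0.4412)
∠(n_1, n_4) = 175.71°
δ = |180° − 175.71°| = 4.29°
4.29° ≤ 2α = 57.62°  →  valid

δ = 4.29°, valid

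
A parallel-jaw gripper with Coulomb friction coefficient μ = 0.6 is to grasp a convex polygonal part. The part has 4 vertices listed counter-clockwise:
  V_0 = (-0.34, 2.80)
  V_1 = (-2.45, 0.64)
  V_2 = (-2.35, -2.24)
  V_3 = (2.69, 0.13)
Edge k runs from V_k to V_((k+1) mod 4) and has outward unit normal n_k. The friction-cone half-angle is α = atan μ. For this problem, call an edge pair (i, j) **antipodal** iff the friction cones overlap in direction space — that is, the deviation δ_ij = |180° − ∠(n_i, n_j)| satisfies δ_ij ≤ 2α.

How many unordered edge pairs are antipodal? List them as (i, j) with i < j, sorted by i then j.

α = atan 0.6 = 30.96°;  2α = 61.93°
n_0 = (-0.7153, +0.6988)
n_1 = (-0.9994, -0.0347)
n_2 = (+0.4255, -0.9049)
n_3 = (+0.6611, +0.7503)
  (0,1): δ = 133.68°  ·
  (0,2): δ = 20.49°  ✓
  (0,3): δ = 92.94°  ·
  (1,2): δ = 66.80°  ·
  (1,3): δ = 46.63°  ✓
  (2,3): δ = 66.57°  ·
antipodal pairs: 2

count = 2; pairs: (0,2), (1,3)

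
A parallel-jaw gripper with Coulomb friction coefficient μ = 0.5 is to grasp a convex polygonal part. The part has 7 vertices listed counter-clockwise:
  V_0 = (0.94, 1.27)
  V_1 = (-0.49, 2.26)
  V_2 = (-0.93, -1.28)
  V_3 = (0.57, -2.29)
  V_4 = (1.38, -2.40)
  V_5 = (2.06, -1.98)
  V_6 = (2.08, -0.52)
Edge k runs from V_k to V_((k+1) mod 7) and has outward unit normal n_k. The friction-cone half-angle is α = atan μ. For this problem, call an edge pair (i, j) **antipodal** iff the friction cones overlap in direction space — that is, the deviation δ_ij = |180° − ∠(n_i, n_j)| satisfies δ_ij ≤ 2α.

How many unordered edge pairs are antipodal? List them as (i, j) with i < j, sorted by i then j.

α = atan 0.5 = 26.57°;  2α = 53.13°
n_0 = (+0.5692, +0.8222)
n_1 = (-0.9924, +0.1233)
n_2 = (-0.5585, -0.8295)
n_3 = (-0.1346, -0.9909)
n_4 = (+0.5255, -0.8508)
n_5 = (+0.9999, -0.0137)
n_6 = (+0.8435, +0.5372)
  (0,1): δ = 62.39°  ·
  (0,2): δ = 0.74°  ✓
  (0,3): δ = 26.96°  ✓
  (0,4): δ = 66.40°  ·
  (0,5): δ = 123.91°  ·
  (0,6): δ = 157.19°  ·
  (1,2): δ = 116.87°  ·
  (1,3): δ = 90.65°  ·
  (1,4): δ = 51.21°  ✓
  (1,5): δ = 6.30°  ✓
  (1,6): δ = 39.58°  ✓
  (2,3): δ = 153.78°  ·
  (2,4): δ = 114.34°  ·
  (2,5): δ = 56.83°  ·
  (2,6): δ = 23.55°  ✓
  (3,4): δ = 140.56°  ·
  (3,5): δ = 83.05°  ·
  (3,6): δ = 49.77°  ✓
  (4,5): δ = 122.49°  ·
  (4,6): δ = 89.21°  ·
  (5,6): δ = 146.72°  ·
antipodal pairs: 7

count = 7; pairs: (0,2), (0,3), (1,4), (1,5), (1,6), (2,6), (3,6)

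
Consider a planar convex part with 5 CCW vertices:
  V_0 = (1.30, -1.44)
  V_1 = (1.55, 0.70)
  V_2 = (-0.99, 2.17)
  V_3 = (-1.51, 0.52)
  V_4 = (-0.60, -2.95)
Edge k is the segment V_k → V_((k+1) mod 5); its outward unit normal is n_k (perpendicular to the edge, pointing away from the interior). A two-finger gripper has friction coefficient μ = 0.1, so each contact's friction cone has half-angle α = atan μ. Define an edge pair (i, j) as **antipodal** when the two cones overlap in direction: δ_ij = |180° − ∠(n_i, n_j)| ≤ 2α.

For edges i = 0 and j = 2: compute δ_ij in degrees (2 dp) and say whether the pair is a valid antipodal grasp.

α = atan 0.1 = 5.71°;  2α = 11.42°
edge 0: e_0 = (+0.25, +2.14);  n_0 = (+0.9932, -0.1160)
edge 2: e_2 = (-0.52, -1.65);  n_2 = (-0.9538, +0.3006)
∠(n_0, n_2) = 169.17°
δ = |180° − 169.17°| = 10.83°
10.83° ≤ 2α = 11.42°  →  valid

δ = 10.83°, valid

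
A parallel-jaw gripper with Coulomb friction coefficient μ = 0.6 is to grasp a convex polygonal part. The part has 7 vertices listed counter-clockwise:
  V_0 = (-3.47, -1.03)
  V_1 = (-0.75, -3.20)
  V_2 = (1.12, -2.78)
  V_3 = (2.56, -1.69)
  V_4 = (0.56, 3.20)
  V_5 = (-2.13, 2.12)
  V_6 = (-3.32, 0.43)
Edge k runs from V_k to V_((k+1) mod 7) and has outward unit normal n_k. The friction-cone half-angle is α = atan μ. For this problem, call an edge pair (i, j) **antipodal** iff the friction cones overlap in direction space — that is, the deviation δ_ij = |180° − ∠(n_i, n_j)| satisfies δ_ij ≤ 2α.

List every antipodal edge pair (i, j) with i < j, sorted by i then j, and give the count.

count = 9; pairs: (0,3), (0,4), (1,4), (1,5), (2,4), (2,5), (2,6), (3,5), (3,6)

α = atan 0.6 = 30.96°;  2α = 61.93°
n_0 = (-0.6236, -0.7817)
n_1 = (+0.2191, -0.9757)
n_2 = (+0.6035, -0.7973)
n_3 = (+0.9256, +0.3786)
n_4 = (-0.3726, +0.9280)
n_5 = (-0.8176, +0.5757)
n_6 = (-0.9948, +0.1022)
  (0,1): δ = 128.76°  ·
  (0,2): δ = 104.29°  ·
  (0,3): δ = 29.17°  ✓
  (0,4): δ = 60.46°  ✓
  (0,5): δ = 93.43°  ·
  (0,6): δ = 122.72°  ·
  (1,2): δ = 155.53°  ·
  (1,3): δ = 80.41°  ·
  (1,4): δ = 9.22°  ✓
  (1,5): δ = 42.19°  ✓
  (1,6): δ = 71.48°  ·
  (2,3): δ = 104.88°  ·
  (2,4): δ = 15.25°  ✓
  (2,5): δ = 17.73°  ✓
  (2,6): δ = 47.01°  ✓
  (3,4): δ = 90.37°  ·
  (3,5): δ = 57.40°  ✓
  (3,6): δ = 28.11°  ✓
  (4,5): δ = 147.03°  ·
  (4,6): δ = 117.74°  ·
  (5,6): δ = 150.71°  ·
antipodal pairs: 9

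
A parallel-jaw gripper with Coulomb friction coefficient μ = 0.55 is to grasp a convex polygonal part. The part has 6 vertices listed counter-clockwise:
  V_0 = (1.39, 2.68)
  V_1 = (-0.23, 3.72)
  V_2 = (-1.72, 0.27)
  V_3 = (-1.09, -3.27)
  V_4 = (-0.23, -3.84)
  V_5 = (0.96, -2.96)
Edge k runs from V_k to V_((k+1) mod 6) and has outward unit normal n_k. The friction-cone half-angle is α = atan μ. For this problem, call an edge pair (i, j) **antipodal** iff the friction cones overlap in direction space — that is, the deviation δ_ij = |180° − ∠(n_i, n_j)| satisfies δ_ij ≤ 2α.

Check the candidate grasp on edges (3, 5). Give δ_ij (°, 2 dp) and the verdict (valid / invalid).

δ = 60.82°, invalid

α = atan 0.55 = 28.81°;  2α = 57.62°
edge 3: e_3 = (+0.86, -0.57);  n_3 = (-0.5525, -0.8335)
edge 5: e_5 = (+0.43, +5.64);  n_5 = (+0.9971, -0.0760)
∠(n_3, n_5) = 119.18°
δ = |180° − 119.18°| = 60.82°
60.82° > 2α = 57.62°  →  invalid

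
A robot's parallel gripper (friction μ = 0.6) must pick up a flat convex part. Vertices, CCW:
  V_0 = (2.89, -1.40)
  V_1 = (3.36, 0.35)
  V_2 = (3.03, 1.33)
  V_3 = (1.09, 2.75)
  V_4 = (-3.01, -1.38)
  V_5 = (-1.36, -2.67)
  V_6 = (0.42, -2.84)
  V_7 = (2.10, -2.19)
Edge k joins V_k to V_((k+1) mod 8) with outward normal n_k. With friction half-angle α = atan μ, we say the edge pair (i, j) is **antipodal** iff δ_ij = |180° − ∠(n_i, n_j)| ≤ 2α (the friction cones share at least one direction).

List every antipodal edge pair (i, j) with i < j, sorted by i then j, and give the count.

α = atan 0.6 = 30.96°;  2α = 61.93°
n_0 = (+0.9658, -0.2594)
n_1 = (+0.9477, +0.3191)
n_2 = (+0.5906, +0.8069)
n_3 = (-0.7097, +0.7045)
n_4 = (-0.6159, -0.7878)
n_5 = (-0.0951, -0.9955)
n_6 = (+0.3608, -0.9326)
n_7 = (+0.7071, -0.7071)
  (0,1): δ = 146.36°  ·
  (0,2): δ = 111.17°  ·
  (0,3): δ = 29.76°  ✓
  (0,4): δ = 67.01°  ·
  (0,5): δ = 99.58°  ·
  (0,6): δ = 126.18°  ·
  (0,7): δ = 150.03°  ·
  (1,2): δ = 144.81°  ·
  (1,3): δ = 63.40°  ·
  (1,4): δ = 33.37°  ✓
  (1,5): δ = 65.93°  ·
  (1,6): δ = 92.54°  ·
  (1,7): δ = 116.39°  ·
  (2,3): δ = 98.59°  ·
  (2,4): δ = 1.82°  ✓
  (2,5): δ = 30.75°  ✓
  (2,6): δ = 57.35°  ✓
  (2,7): δ = 81.20°  ·
  (3,4): δ = 83.23°  ·
  (3,5): δ = 50.66°  ✓
  (3,6): δ = 24.06°  ✓
  (3,7): δ = 0.21°  ✓
  (4,5): δ = 147.44°  ·
  (4,6): δ = 120.83°  ·
  (4,7): δ = 96.98°  ·
  (5,6): δ = 153.39°  ·
  (5,7): δ = 129.54°  ·
  (6,7): δ = 156.15°  ·
antipodal pairs: 8

count = 8; pairs: (0,3), (1,4), (2,4), (2,5), (2,6), (3,5), (3,6), (3,7)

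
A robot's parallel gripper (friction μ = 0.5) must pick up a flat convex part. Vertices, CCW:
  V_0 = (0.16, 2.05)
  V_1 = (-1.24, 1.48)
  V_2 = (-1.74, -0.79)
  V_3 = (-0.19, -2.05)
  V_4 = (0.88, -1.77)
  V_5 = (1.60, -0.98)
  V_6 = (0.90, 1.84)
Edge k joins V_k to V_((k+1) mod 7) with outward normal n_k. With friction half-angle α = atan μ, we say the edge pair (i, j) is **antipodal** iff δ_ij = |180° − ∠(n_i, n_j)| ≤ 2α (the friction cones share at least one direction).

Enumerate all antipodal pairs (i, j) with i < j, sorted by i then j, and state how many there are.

count = 7; pairs: (0,3), (0,4), (1,4), (1,5), (2,5), (2,6), (3,6)

α = atan 0.5 = 26.57°;  2α = 53.13°
n_0 = (-0.3771, +0.9262)
n_1 = (-0.9766, +0.2151)
n_2 = (-0.6308, -0.7760)
n_3 = (+0.2532, -0.9674)
n_4 = (+0.7391, -0.6736)
n_5 = (+0.9705, +0.2409)
n_6 = (+0.2730, +0.9620)
  (0,1): δ = 124.58°  ·
  (0,2): δ = 61.26°  ·
  (0,3): δ = 7.49°  ✓
  (0,4): δ = 25.50°  ✓
  (0,5): δ = 81.79°  ·
  (0,6): δ = 142.00°  ·
  (1,2): δ = 116.69°  ·
  (1,3): δ = 62.91°  ·
  (1,4): δ = 29.92°  ✓
  (1,5): δ = 26.36°  ✓
  (1,6): δ = 86.58°  ·
  (2,3): δ = 126.23°  ·
  (2,4): δ = 93.24°  ·
  (2,5): δ = 36.95°  ✓
  (2,6): δ = 23.26°  ✓
  (3,4): δ = 147.01°  ·
  (3,5): δ = 90.72°  ·
  (3,6): δ = 30.51°  ✓
  (4,5): δ = 123.71°  ·
  (4,6): δ = 63.50°  ·
  (5,6): δ = 119.78°  ·
antipodal pairs: 7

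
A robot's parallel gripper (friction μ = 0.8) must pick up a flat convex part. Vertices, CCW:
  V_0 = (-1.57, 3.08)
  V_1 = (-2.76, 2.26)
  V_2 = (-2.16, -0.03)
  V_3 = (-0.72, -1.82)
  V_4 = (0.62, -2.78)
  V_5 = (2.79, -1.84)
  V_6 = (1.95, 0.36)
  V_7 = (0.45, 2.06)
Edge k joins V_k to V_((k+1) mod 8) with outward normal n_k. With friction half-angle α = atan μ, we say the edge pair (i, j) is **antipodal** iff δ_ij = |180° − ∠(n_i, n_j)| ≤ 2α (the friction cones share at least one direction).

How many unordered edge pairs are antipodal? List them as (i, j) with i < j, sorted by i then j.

count = 14; pairs: (0,3), (0,4), (0,5), (1,5), (1,6), (1,7), (2,5), (2,6), (2,7), (3,5), (3,6), (3,7), (4,6), (4,7)

α = atan 0.8 = 38.66°;  2α = 77.32°
n_0 = (-0.5674, +0.8234)
n_1 = (-0.9673, -0.2535)
n_2 = (-0.7792, -0.6268)
n_3 = (-0.5824, -0.8129)
n_4 = (+0.3975, -0.9176)
n_5 = (+0.9342, +0.3567)
n_6 = (+0.7498, +0.6616)
n_7 = (+0.4507, +0.8927)
  (0,1): δ = 109.89°  ·
  (0,2): δ = 85.75°  ·
  (0,3): δ = 70.19°  ✓
  (0,4): δ = 11.15°  ✓
  (0,5): δ = 76.33°  ✓
  (0,6): δ = 96.85°  ·
  (0,7): δ = 118.64°  ·
  (1,2): δ = 155.87°  ·
  (1,3): δ = 140.30°  ·
  (1,4): δ = 81.26°  ·
  (1,5): δ = 6.22°  ✓
  (1,6): δ = 26.74°  ✓
  (1,7): δ = 48.53°  ✓
  (2,3): δ = 164.43°  ·
  (2,4): δ = 105.39°  ·
  (2,5): δ = 17.92°  ✓
  (2,6): δ = 2.61°  ✓
  (2,7): δ = 24.39°  ✓
  (3,4): δ = 120.96°  ·
  (3,5): δ = 33.48°  ✓
  (3,6): δ = 12.96°  ✓
  (3,7): δ = 8.83°  ✓
  (4,5): δ = 92.52°  ·
  (4,6): δ = 72.00°  ✓
  (4,7): δ = 50.21°  ✓
  (5,6): δ = 159.47°  ·
  (5,7): δ = 137.69°  ·
  (6,7): δ = 158.22°  ·
antipodal pairs: 14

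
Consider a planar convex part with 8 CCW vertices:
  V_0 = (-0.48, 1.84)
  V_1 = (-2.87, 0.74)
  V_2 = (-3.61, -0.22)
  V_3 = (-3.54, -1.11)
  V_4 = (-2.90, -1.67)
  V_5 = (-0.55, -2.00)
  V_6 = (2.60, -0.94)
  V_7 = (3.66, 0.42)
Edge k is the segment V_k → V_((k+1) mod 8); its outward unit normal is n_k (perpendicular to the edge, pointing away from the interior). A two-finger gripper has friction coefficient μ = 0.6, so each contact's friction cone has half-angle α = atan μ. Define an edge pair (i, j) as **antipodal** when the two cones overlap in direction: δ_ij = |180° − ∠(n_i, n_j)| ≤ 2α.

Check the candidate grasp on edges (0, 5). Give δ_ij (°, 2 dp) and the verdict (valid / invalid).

α = atan 0.6 = 30.96°;  2α = 61.93°
edge 0: e_0 = (-2.39, -1.10);  n_0 = (-0.4181, +0.9084)
edge 5: e_5 = (+3.15, +1.06);  n_5 = (+0.3189, -0.9478)
∠(n_0, n_5) = 173.88°
δ = |180° − 173.88°| = 6.12°
6.12° ≤ 2α = 61.93°  →  valid

δ = 6.12°, valid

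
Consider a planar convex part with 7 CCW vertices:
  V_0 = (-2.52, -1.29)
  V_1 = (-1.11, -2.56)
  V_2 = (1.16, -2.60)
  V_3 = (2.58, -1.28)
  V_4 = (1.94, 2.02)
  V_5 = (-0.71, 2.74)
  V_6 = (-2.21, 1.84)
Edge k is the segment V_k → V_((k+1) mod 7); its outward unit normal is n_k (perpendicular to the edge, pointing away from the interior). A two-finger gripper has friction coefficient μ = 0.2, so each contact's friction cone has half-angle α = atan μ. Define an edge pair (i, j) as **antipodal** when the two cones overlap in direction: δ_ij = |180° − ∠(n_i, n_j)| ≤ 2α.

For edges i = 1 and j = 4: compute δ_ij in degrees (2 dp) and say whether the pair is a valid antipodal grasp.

δ = 14.19°, valid

α = atan 0.2 = 11.31°;  2α = 22.62°
edge 1: e_1 = (+2.27, -0.04);  n_1 = (-0.0176, -0.9998)
edge 4: e_4 = (-2.65, +0.72);  n_4 = (+0.2622, +0.9650)
∠(n_1, n_4) = 165.81°
δ = |180° − 165.81°| = 14.19°
14.19° ≤ 2α = 22.62°  →  valid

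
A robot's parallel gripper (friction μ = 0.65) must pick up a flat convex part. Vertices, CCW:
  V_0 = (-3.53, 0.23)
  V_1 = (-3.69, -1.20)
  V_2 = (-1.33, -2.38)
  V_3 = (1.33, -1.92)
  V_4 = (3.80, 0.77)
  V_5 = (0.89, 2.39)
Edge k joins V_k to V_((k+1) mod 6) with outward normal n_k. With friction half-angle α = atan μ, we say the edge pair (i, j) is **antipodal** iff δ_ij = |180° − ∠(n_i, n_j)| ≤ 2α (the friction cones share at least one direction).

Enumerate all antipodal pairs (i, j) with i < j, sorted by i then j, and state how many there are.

α = atan 0.65 = 33.02°;  2α = 66.05°
n_0 = (-0.9938, +0.1112)
n_1 = (-0.4472, -0.8944)
n_2 = (+0.1704, -0.9854)
n_3 = (+0.7366, -0.6763)
n_4 = (+0.4864, +0.8737)
n_5 = (-0.4391, +0.8985)
  (0,1): δ = 110.18°  ·
  (0,2): δ = 73.80°  ·
  (0,3): δ = 36.17°  ✓
  (0,4): δ = 67.28°  ·
  (0,5): δ = 122.43°  ·
  (1,2): δ = 143.62°  ·
  (1,3): δ = 105.99°  ·
  (1,4): δ = 2.54°  ✓
  (1,5): δ = 52.61°  ✓
  (2,3): δ = 142.37°  ·
  (2,4): δ = 38.92°  ✓
  (2,5): δ = 16.23°  ✓
  (3,4): δ = 76.55°  ·
  (3,5): δ = 21.40°  ✓
  (4,5): δ = 124.85°  ·
antipodal pairs: 6

count = 6; pairs: (0,3), (1,4), (1,5), (2,4), (2,5), (3,5)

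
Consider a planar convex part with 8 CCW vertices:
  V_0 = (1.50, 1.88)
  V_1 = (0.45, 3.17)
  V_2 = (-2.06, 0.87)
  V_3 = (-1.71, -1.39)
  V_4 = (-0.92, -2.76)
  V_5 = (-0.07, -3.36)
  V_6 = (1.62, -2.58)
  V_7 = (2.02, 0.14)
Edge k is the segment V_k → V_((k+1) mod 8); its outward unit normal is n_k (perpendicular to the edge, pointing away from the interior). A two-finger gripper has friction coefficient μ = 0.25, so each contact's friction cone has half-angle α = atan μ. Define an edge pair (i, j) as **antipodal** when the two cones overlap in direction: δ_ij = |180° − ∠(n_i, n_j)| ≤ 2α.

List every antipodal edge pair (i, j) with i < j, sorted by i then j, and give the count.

count = 6; pairs: (0,3), (0,4), (1,5), (2,6), (2,7), (3,7)

α = atan 0.25 = 14.04°;  2α = 28.07°
n_0 = (+0.7756, +0.6313)
n_1 = (-0.6756, +0.7373)
n_2 = (-0.9882, -0.1530)
n_3 = (-0.8663, -0.4995)
n_4 = (-0.5767, -0.8170)
n_5 = (+0.4191, -0.9080)
n_6 = (+0.9894, -0.1455)
n_7 = (+0.9581, +0.2863)
  (0,1): δ = 86.64°  ·
  (0,2): δ = 30.34°  ·
  (0,3): δ = 9.17°  ✓
  (0,4): δ = 15.64°  ✓
  (0,5): δ = 75.63°  ·
  (0,6): δ = 132.49°  ·
  (0,7): δ = 157.49°  ·
  (1,2): δ = 123.70°  ·
  (1,3): δ = 102.53°  ·
  (1,4): δ = 77.72°  ·
  (1,5): δ = 17.72°  ✓
  (1,6): δ = 39.13°  ·
  (1,7): δ = 64.14°  ·
  (2,3): δ = 158.83°  ·
  (2,4): δ = 134.02°  ·
  (2,5): δ = 74.03°  ·
  (2,6): δ = 17.17°  ✓
  (2,7): δ = 7.84°  ✓
  (3,4): δ = 155.19°  ·
  (3,5): δ = 95.19°  ·
  (3,6): δ = 38.34°  ·
  (3,7): δ = 13.33°  ✓
  (4,5): δ = 120.01°  ·
  (4,6): δ = 63.15°  ·
  (4,7): δ = 38.14°  ·
  (5,6): δ = 123.14°  ·
  (5,7): δ = 98.14°  ·
  (6,7): δ = 155.00°  ·
antipodal pairs: 6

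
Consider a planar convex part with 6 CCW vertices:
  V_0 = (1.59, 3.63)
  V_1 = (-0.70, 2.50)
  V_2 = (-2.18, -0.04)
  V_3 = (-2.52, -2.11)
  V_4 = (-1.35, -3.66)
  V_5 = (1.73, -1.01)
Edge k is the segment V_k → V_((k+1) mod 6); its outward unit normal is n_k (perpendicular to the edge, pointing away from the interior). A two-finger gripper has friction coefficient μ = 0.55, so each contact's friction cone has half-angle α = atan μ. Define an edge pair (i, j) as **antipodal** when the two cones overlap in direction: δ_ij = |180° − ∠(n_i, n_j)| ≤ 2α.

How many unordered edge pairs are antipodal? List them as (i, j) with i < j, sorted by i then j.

count = 6; pairs: (0,4), (1,4), (1,5), (2,4), (2,5), (3,5)

α = atan 0.55 = 28.81°;  2α = 57.62°
n_0 = (-0.4425, +0.8968)
n_1 = (-0.8640, +0.5034)
n_2 = (-0.9868, +0.1621)
n_3 = (-0.7981, -0.6025)
n_4 = (+0.6522, -0.7580)
n_5 = (+0.9995, +0.0302)
  (0,1): δ = 146.49°  ·
  (0,2): δ = 125.59°  ·
  (0,3): δ = 79.22°  ·
  (0,4): δ = 14.44°  ✓
  (0,5): δ = 65.46°  ·
  (1,2): δ = 159.10°  ·
  (1,3): δ = 112.72°  ·
  (1,4): δ = 19.06°  ✓
  (1,5): δ = 31.96°  ✓
  (2,3): δ = 133.63°  ·
  (2,4): δ = 39.96°  ✓
  (2,5): δ = 11.06°  ✓
  (3,4): δ = 86.34°  ·
  (3,5): δ = 35.32°  ✓
  (4,5): δ = 128.98°  ·
antipodal pairs: 6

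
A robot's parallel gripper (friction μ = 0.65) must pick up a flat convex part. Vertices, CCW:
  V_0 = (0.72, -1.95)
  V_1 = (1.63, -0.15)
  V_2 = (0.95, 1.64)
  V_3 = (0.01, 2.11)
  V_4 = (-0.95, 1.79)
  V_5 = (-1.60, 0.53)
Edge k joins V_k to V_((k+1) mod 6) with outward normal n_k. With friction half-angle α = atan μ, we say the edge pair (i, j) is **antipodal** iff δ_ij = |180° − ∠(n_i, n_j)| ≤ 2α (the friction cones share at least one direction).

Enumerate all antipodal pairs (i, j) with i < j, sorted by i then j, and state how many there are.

count = 6; pairs: (0,3), (0,4), (1,4), (1,5), (2,5), (3,5)

α = atan 0.65 = 33.02°;  2α = 66.05°
n_0 = (+0.8924, -0.4512)
n_1 = (+0.9348, +0.3551)
n_2 = (+0.4472, +0.8944)
n_3 = (-0.3162, +0.9487)
n_4 = (-0.8887, +0.4585)
n_5 = (-0.7303, -0.6832)
  (0,1): δ = 132.38°  ·
  (0,2): δ = 89.75°  ·
  (0,3): δ = 44.75°  ✓
  (0,4): δ = 0.47°  ✓
  (0,5): δ = 69.91°  ·
  (1,2): δ = 137.37°  ·
  (1,3): δ = 92.37°  ·
  (1,4): δ = 48.09°  ✓
  (1,5): δ = 22.29°  ✓
  (2,3): δ = 135.00°  ·
  (2,4): δ = 90.72°  ·
  (2,5): δ = 20.34°  ✓
  (3,4): δ = 135.72°  ·
  (3,5): δ = 65.34°  ✓
  (4,5): δ = 109.62°  ·
antipodal pairs: 6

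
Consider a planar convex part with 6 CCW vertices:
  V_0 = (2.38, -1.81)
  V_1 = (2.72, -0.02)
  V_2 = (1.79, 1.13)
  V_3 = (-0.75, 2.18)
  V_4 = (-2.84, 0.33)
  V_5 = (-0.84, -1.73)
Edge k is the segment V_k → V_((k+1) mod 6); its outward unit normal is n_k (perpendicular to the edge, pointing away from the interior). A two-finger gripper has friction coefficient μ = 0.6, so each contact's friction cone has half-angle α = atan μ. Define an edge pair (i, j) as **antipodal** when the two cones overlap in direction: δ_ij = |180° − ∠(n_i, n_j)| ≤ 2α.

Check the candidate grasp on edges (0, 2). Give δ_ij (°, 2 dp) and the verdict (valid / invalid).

α = atan 0.6 = 30.96°;  2α = 61.93°
edge 0: e_0 = (+0.34, +1.79);  n_0 = (+0.9824, -0.1866)
edge 2: e_2 = (-2.54, +1.05);  n_2 = (+0.3820, +0.9241)
∠(n_0, n_2) = 78.30°
δ = |180° − 78.30°| = 101.70°
101.70° > 2α = 61.93°  →  invalid

δ = 101.70°, invalid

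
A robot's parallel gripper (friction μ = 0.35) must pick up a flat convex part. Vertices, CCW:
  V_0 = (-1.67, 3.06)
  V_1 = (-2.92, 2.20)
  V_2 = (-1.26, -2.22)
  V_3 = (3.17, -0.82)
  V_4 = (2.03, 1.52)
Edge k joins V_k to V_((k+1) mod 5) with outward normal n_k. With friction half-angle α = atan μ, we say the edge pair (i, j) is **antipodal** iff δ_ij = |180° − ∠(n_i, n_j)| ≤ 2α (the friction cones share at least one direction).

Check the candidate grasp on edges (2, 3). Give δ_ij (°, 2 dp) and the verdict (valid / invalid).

δ = 81.56°, invalid

α = atan 0.35 = 19.29°;  2α = 38.58°
edge 2: e_2 = (+4.43, +1.40);  n_2 = (+0.3013, -0.9535)
edge 3: e_3 = (-1.14, +2.34);  n_3 = (+0.8990, +0.4380)
∠(n_2, n_3) = 98.44°
δ = |180° − 98.44°| = 81.56°
81.56° > 2α = 38.58°  →  invalid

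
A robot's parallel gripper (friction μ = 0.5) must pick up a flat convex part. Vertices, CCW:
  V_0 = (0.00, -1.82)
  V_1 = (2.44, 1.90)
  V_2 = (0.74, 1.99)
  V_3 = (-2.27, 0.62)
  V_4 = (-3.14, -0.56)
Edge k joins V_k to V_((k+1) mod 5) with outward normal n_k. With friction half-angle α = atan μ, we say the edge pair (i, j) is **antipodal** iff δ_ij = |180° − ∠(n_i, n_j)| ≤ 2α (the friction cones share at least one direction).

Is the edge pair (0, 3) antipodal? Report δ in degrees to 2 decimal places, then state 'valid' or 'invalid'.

α = atan 0.5 = 26.57°;  2α = 53.13°
edge 0: e_0 = (+2.44, +3.72);  n_0 = (+0.8362, -0.5485)
edge 3: e_3 = (-0.87, -1.18);  n_3 = (-0.8049, +0.5934)
∠(n_0, n_3) = 176.86°
δ = |180° − 176.86°| = 3.14°
3.14° ≤ 2α = 53.13°  →  valid

δ = 3.14°, valid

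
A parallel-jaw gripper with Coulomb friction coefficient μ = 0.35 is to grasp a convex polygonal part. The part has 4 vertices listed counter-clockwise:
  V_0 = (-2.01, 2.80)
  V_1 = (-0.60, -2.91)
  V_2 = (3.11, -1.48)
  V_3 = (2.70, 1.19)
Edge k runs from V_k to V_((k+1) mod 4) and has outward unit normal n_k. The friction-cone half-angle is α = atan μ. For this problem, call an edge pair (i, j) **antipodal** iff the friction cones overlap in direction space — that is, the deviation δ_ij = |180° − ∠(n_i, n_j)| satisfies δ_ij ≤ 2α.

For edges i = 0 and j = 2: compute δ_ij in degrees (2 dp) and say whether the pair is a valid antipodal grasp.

α = atan 0.35 = 19.29°;  2α = 38.58°
edge 0: e_0 = (+1.41, -5.71);  n_0 = (-0.9708, -0.2397)
edge 2: e_2 = (-0.41, +2.67);  n_2 = (+0.9884, +0.1518)
∠(n_0, n_2) = 174.86°
δ = |180° − 174.86°| = 5.14°
5.14° ≤ 2α = 38.58°  →  valid

δ = 5.14°, valid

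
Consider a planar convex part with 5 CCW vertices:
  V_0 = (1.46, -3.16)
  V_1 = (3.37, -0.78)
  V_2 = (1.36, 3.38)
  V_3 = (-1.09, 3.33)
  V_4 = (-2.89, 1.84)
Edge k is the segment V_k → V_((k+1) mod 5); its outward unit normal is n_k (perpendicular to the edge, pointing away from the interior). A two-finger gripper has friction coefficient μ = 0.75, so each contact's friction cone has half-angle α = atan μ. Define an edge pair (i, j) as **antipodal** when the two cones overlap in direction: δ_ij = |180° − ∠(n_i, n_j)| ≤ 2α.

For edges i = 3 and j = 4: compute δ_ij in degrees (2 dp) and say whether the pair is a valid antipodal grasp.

δ = 88.59°, invalid

α = atan 0.75 = 36.87°;  2α = 73.74°
edge 3: e_3 = (-1.80, -1.49);  n_3 = (-0.6377, +0.7703)
edge 4: e_4 = (+4.35, -5.00);  n_4 = (-0.7544, -0.6564)
∠(n_3, n_4) = 91.41°
δ = |180° − 91.41°| = 88.59°
88.59° > 2α = 73.74°  →  invalid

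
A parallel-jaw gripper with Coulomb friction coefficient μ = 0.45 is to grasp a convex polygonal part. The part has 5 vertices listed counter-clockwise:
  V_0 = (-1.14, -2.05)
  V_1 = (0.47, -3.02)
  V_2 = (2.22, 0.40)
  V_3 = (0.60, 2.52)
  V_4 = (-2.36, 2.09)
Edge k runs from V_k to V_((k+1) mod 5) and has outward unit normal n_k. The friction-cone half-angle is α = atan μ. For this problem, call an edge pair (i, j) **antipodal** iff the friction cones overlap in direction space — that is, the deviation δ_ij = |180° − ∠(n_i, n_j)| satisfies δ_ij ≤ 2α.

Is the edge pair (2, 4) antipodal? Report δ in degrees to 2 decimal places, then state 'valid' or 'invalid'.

δ = 20.97°, valid

α = atan 0.45 = 24.23°;  2α = 48.46°
edge 2: e_2 = (-1.62, +2.12);  n_2 = (+0.7946, +0.6072)
edge 4: e_4 = (+1.22, -4.14);  n_4 = (-0.9592, -0.2827)
∠(n_2, n_4) = 159.03°
δ = |180° − 159.03°| = 20.97°
20.97° ≤ 2α = 48.46°  →  valid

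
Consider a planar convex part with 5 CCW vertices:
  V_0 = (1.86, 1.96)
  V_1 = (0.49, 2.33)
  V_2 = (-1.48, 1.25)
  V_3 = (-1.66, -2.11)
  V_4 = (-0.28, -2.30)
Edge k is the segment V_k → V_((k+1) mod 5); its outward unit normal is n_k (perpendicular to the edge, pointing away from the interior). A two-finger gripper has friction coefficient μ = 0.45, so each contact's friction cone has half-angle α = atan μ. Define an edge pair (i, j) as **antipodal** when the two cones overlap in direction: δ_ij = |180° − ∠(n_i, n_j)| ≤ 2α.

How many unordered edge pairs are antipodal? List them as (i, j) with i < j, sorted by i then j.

count = 4; pairs: (0,3), (1,3), (1,4), (2,4)

α = atan 0.45 = 24.23°;  2α = 48.46°
n_0 = (+0.2607, +0.9654)
n_1 = (-0.4807, +0.8769)
n_2 = (-0.9986, +0.0535)
n_3 = (-0.1364, -0.9907)
n_4 = (+0.8936, -0.4489)
  (0,1): δ = 136.15°  ·
  (0,2): δ = 77.95°  ·
  (0,3): δ = 7.27°  ✓
  (0,4): δ = 78.44°  ·
  (1,2): δ = 121.80°  ·
  (1,3): δ = 36.57°  ✓
  (1,4): δ = 34.59°  ✓
  (2,3): δ = 94.77°  ·
  (2,4): δ = 23.61°  ✓
  (3,4): δ = 108.83°  ·
antipodal pairs: 4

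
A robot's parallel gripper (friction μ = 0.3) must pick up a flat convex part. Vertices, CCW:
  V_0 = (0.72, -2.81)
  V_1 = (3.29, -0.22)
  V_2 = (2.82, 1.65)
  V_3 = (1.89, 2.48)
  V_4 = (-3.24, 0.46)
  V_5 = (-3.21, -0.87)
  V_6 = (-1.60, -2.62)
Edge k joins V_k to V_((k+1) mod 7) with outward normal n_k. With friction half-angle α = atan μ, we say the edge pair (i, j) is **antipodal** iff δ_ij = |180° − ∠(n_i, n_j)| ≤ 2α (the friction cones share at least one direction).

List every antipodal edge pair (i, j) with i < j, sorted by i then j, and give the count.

count = 5; pairs: (0,3), (1,4), (1,5), (2,5), (3,6)

α = atan 0.3 = 16.70°;  2α = 33.40°
n_0 = (+0.7098, -0.7044)
n_1 = (+0.9698, +0.2438)
n_2 = (+0.6659, +0.7461)
n_3 = (-0.3664, +0.9305)
n_4 = (-0.9997, -0.0226)
n_5 = (-0.7359, -0.6771)
n_6 = (-0.0816, -0.9967)
  (0,1): δ = 121.11°  ·
  (0,2): δ = 86.97°  ·
  (0,3): δ = 23.73°  ✓
  (0,4): δ = 46.07°  ·
  (0,5): δ = 87.39°  ·
  (0,6): δ = 130.10°  ·
  (1,2): δ = 145.86°  ·
  (1,3): δ = 82.62°  ·
  (1,4): δ = 12.82°  ✓
  (1,5): δ = 28.51°  ✓
  (1,6): δ = 71.21°  ·
  (2,3): δ = 116.76°  ·
  (2,4): δ = 46.96°  ·
  (2,5): δ = 5.64°  ✓
  (2,6): δ = 37.07°  ·
  (3,4): δ = 110.20°  ·
  (3,5): δ = 68.88°  ·
  (3,6): δ = 26.17°  ✓
  (4,5): δ = 138.68°  ·
  (4,6): δ = 95.97°  ·
  (5,6): δ = 137.30°  ·
antipodal pairs: 5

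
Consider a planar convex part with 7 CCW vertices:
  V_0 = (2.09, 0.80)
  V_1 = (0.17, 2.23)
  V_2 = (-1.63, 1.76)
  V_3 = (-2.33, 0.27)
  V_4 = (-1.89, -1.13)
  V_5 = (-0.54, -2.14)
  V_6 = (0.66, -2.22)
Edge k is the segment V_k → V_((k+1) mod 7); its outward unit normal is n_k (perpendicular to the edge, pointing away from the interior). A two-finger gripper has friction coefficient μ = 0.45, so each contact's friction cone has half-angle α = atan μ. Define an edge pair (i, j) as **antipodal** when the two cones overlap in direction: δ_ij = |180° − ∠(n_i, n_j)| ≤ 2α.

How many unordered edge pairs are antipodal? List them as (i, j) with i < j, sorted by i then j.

count = 6; pairs: (0,3), (0,4), (0,5), (1,5), (2,6), (3,6)

α = atan 0.45 = 24.23°;  2α = 48.46°
n_0 = (+0.5973, +0.8020)
n_1 = (-0.2526, +0.9676)
n_2 = (-0.9051, +0.4252)
n_3 = (-0.9540, -0.2998)
n_4 = (-0.5991, -0.8007)
n_5 = (-0.0665, -0.9978)
n_6 = (+0.9038, -0.4280)
  (0,1): δ = 128.69°  ·
  (0,2): δ = 78.49°  ·
  (0,3): δ = 35.87°  ✓
  (0,4): δ = 0.12°  ✓
  (0,5): δ = 32.86°  ✓
  (0,6): δ = 101.34°  ·
  (1,2): δ = 129.80°  ·
  (1,3): δ = 87.19°  ·
  (1,4): δ = 51.44°  ·
  (1,5): δ = 18.45°  ✓
  (1,6): δ = 50.03°  ·
  (2,3): δ = 137.39°  ·
  (2,4): δ = 101.64°  ·
  (2,5): δ = 68.65°  ·
  (2,6): δ = 0.17°  ✓
  (3,4): δ = 144.25°  ·
  (3,5): δ = 111.26°  ·
  (3,6): δ = 42.79°  ✓
  (4,5): δ = 147.01°  ·
  (4,6): δ = 78.54°  ·
  (5,6): δ = 111.52°  ·
antipodal pairs: 6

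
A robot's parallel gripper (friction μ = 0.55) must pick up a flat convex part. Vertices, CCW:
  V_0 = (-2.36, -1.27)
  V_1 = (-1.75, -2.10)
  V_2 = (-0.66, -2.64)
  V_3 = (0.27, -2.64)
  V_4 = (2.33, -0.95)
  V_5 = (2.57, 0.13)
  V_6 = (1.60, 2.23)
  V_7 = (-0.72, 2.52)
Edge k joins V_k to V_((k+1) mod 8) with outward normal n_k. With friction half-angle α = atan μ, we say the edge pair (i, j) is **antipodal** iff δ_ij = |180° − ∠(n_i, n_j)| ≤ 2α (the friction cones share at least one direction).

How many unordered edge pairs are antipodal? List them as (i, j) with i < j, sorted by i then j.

count = 10; pairs: (0,4), (0,5), (0,6), (1,5), (1,6), (2,6), (3,6), (3,7), (4,7), (5,7)

α = atan 0.55 = 28.81°;  2α = 57.62°
n_0 = (-0.8058, -0.5922)
n_1 = (-0.4439, -0.8961)
n_2 = (+0.0000, -1.0000)
n_3 = (+0.6343, -0.7731)
n_4 = (+0.9762, -0.2169)
n_5 = (+0.9078, +0.4193)
n_6 = (+0.1240, +0.9923)
n_7 = (-0.9178, +0.3971)
  (0,1): δ = 152.67°  ·
  (0,2): δ = 126.31°  ·
  (0,3): δ = 86.95°  ·
  (0,4): δ = 48.84°  ✓
  (0,5): δ = 11.52°  ✓
  (0,6): δ = 46.56°  ✓
  (0,7): δ = 120.29°  ·
  (1,2): δ = 153.65°  ·
  (1,3): δ = 114.28°  ·
  (1,4): δ = 76.17°  ·
  (1,5): δ = 38.85°  ✓
  (1,6): δ = 19.23°  ✓
  (1,7): δ = 92.96°  ·
  (2,3): δ = 140.63°  ·
  (2,4): δ = 102.53°  ·
  (2,5): δ = 65.21°  ·
  (2,6): δ = 7.13°  ✓
  (2,7): δ = 66.60°  ·
  (3,4): δ = 141.89°  ·
  (3,5): δ = 104.57°  ·
  (3,6): δ = 46.49°  ✓
  (3,7): δ = 27.24°  ✓
  (4,5): δ = 142.68°  ·
  (4,6): δ = 84.60°  ·
  (4,7): δ = 10.87°  ✓
  (5,6): δ = 121.92°  ·
  (5,7): δ = 48.19°  ✓
  (6,7): δ = 106.27°  ·
antipodal pairs: 10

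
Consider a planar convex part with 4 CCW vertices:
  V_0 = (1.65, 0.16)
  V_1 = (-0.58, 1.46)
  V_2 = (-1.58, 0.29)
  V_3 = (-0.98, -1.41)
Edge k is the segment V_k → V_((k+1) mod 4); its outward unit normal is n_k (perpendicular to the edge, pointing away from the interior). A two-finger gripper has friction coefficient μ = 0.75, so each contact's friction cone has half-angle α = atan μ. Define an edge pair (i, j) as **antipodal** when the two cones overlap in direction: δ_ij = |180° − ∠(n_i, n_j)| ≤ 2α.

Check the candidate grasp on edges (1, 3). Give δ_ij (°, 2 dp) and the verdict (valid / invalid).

δ = 18.64°, valid

α = atan 0.75 = 36.87°;  2α = 73.74°
edge 1: e_1 = (-1.00, -1.17);  n_1 = (-0.7602, +0.6497)
edge 3: e_3 = (+2.63, +1.57);  n_3 = (+0.5126, -0.8586)
∠(n_1, n_3) = 161.36°
δ = |180° − 161.36°| = 18.64°
18.64° ≤ 2α = 73.74°  →  valid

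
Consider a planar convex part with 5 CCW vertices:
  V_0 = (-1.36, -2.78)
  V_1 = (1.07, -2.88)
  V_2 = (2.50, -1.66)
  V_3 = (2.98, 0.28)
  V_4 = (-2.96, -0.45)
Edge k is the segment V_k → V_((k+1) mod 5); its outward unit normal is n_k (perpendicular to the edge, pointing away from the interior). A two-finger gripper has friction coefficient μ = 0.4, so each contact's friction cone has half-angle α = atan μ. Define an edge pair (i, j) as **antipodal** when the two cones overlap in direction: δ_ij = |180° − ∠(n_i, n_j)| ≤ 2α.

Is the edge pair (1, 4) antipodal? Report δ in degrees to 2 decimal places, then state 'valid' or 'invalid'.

α = atan 0.4 = 21.80°;  2α = 43.60°
edge 1: e_1 = (+1.43, +1.22);  n_1 = (+0.6490, -0.7608)
edge 4: e_4 = (+1.60, -2.33);  n_4 = (-0.8244, -0.5661)
∠(n_1, n_4) = 95.99°
δ = |180° − 95.99°| = 84.01°
84.01° > 2α = 43.60°  →  invalid

δ = 84.01°, invalid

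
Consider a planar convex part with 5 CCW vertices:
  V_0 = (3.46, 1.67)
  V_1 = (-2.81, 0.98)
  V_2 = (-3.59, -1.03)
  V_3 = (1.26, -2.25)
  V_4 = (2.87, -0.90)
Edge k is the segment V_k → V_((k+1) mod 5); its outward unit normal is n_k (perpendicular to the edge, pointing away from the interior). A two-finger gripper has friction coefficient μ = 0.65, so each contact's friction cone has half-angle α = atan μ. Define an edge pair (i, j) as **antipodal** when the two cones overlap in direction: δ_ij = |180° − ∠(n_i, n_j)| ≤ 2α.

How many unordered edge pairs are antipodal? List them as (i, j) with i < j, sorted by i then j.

count = 4; pairs: (0,2), (0,3), (1,3), (1,4)

α = atan 0.65 = 33.02°;  2α = 66.05°
n_0 = (-0.1094, +0.9940)
n_1 = (-0.9323, +0.3618)
n_2 = (-0.2439, -0.9698)
n_3 = (+0.6425, -0.7663)
n_4 = (+0.9746, -0.2238)
  (0,1): δ = 117.49°  ·
  (0,2): δ = 20.40°  ✓
  (0,3): δ = 33.70°  ✓
  (0,4): δ = 70.79°  ·
  (1,2): δ = 82.91°  ·
  (1,3): δ = 28.81°  ✓
  (1,4): δ = 8.28°  ✓
  (2,3): δ = 125.90°  ·
  (2,4): δ = 88.81°  ·
  (3,4): δ = 142.91°  ·
antipodal pairs: 4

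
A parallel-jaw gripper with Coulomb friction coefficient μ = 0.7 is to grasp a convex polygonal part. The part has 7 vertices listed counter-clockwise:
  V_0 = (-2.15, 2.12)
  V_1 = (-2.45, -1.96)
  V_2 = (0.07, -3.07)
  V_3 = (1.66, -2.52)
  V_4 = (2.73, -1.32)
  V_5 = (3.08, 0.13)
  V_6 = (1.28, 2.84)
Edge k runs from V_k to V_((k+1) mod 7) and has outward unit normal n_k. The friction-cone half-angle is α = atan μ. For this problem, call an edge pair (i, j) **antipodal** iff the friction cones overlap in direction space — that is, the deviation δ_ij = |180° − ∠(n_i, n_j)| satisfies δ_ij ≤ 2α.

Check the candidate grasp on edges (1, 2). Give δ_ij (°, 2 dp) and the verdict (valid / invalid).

δ = 137.15°, invalid

α = atan 0.7 = 34.99°;  2α = 69.98°
edge 1: e_1 = (+2.52, -1.11);  n_1 = (-0.4031, -0.9152)
edge 2: e_2 = (+1.59, +0.55);  n_2 = (+0.3269, -0.9451)
∠(n_1, n_2) = 42.85°
δ = |180° − 42.85°| = 137.15°
137.15° > 2α = 69.98°  →  invalid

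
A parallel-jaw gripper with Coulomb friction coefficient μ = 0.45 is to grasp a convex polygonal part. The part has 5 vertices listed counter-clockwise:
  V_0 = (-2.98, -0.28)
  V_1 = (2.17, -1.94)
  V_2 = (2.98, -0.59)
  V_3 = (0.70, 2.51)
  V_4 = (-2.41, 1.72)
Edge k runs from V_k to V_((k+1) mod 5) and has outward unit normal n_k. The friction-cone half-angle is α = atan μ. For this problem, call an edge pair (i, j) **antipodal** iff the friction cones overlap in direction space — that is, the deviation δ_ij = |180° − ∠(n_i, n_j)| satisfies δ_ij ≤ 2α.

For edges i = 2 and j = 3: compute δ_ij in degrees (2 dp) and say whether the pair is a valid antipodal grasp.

δ = 112.08°, invalid

α = atan 0.45 = 24.23°;  2α = 48.46°
edge 2: e_2 = (-2.28, +3.10);  n_2 = (+0.8056, +0.5925)
edge 3: e_3 = (-3.11, -0.79);  n_3 = (-0.2462, +0.9692)
∠(n_2, n_3) = 67.92°
δ = |180° − 67.92°| = 112.08°
112.08° > 2α = 48.46°  →  invalid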